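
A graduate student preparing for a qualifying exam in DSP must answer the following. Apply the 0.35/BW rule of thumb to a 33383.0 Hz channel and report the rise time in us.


Rise time from bandwidth relationship:
tr = 0.35 / BW
   = 0.35 / 33383.0
   = 1.048437828e-05 s
   = 10.4844 us

10.4844 us


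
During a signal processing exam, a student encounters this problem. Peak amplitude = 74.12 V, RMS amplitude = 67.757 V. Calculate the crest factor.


Crest factor is the ratio of peak to RMS:
CF = V_peak / V_rms
   = 74.12 / 67.757
   = 1.0939

1.0939


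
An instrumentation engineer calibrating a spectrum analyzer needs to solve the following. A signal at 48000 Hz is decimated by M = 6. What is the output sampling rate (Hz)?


Decimation reduces the sample rate:
fs_out = fs_in / M
       = 48000 / 6
       = 8000.0 Hz

8000.0 Hz


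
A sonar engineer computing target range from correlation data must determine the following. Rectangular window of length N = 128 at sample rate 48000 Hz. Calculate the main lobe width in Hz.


Main lobe width for a rectangular window:
Width = 2 * fs / N
      = 2 * 48000 / 128
      = 96000 / 128
      = 750.0 Hz

750.0 Hz


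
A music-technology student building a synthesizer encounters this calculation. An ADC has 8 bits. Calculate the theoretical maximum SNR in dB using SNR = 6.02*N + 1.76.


Theoretical SNR for a full-scale sinusoid:
SNR = 6.02 * N + 1.76
    = 6.02 * 8 + 1.76
    = 48.16 + 1.76
    = 49.92 dB

49.92 dB


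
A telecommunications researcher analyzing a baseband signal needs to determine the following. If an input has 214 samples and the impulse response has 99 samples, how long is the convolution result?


Linear convolution output length:
L = N + M - 1
  = 214 + 99 - 1
  = 312 samples

312


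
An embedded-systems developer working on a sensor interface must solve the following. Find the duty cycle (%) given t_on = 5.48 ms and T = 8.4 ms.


Duty cycle as a percentage:
DC = (t_on / T) * 100
   = (5.48 / 8.4) * 100
   = 0.652381 * 100
   = 65.24 %

65.24 %


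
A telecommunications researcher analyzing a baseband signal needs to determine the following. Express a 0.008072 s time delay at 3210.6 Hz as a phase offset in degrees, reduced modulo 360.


Phase shift from frequency and time delay:
phi = 360 * f * t_delay
    = 360 * 3210.6 * 0.008072
    = 9329.75 degrees
    mod 360 = 329.75 degrees

329.75 degrees


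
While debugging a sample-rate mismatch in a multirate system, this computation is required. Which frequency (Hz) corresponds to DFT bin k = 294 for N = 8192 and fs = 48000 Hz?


Frequency of DFT bin k:
f_k = k * fs / N
    = 294 * 48000 / 8192
    = 14112000 / 8192
    = 1722.656 Hz

1722.656 Hz


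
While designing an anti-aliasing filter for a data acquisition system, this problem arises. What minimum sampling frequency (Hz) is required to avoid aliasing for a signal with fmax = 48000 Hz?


The Nyquist rate is twice the maximum frequency component.
fs_min = 2 * fmax
      = 2 * 48000
      = 96000 Hz

96000


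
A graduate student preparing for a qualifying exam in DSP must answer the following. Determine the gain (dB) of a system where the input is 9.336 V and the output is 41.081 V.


Voltage gain in dB:
G = 20 * log10(Vout / Vin)
  = 20 * log10(41.081 / 9.336)
  = 20 * log10(4.400278)
  = 20 * 0.64348
  = 12.87 dB

12.87 dB


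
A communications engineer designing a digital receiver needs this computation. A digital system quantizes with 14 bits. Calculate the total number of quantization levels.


Number of quantization levels = 2^N
= 2^14
= 16384

16384


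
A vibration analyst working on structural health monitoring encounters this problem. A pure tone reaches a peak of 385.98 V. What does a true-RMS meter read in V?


RMS voltage for a sinusoidal waveform:
V_rms = V_peak / sqrt(2)
      = 385.98 / 1.414214
      = 272.929 V

272.929 V


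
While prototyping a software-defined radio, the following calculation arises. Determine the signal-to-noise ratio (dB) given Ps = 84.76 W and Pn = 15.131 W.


SNR in decibels:
SNR = 10 * log10(Ps / Pn)
    = 10 * log10(84.76 / 15.131)
    = 10 * log10(5.6017)
    = 10 * 0.7483
    = 7.48 dB

7.48 dB


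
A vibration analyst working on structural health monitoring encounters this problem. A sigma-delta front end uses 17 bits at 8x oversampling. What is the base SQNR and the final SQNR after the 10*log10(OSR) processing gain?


Step 1 — baseline SQNR at Nyquist:
SQNR_base = 6.02*N + 1.76
          = 6.02*17 + 1.76
          = 104.1 dB

Step 2 — oversampling processing gain:
G = 10*log10(OSR) = 10*log10(8) = 9.03 dB

Step 3 — total:
SQNR_total = 104.1 + 9.03 = 113.13 dB

Base SQNR = 104.1 dB; oversampled SQNR = 113.13 dB


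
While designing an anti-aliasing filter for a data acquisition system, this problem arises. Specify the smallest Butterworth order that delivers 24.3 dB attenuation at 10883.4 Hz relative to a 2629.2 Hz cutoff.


Butterworth filter order formula:
n = log10(10^(A/10) - 1) / (2 * log10(f_stop/f_pass))
10^(24.3/10) - 1 = 268.1535
f_stop/f_pass = 10883.4 / 2629.2 = 4.1394
n = 1.9681 -> ceil = 2

2


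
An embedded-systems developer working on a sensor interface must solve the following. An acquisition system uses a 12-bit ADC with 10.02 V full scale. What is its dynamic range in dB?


Dynamic range from full-scale to LSB:
V_min = V_max / 2^bits = 10.02 / 2^12
DR = 20 * log10(V_max / V_min)
   = 20 * log10(2^12)
   = 20 * 12 * log10(2)
   = 72.25 dB

72.25 dB


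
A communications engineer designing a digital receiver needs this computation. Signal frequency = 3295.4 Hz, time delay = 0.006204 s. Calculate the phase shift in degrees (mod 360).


Phase shift from frequency and time delay:
phi = 360 * f * t_delay
    = 360 * 3295.4 * 0.006204
    = 7360.08 degrees
    mod 360 = 160.08 degrees

160.08 degrees


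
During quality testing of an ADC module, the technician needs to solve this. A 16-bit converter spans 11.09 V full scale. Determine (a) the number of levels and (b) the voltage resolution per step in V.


Step 1 — number of quantization levels:
L = 2^N = 2^16 = 65536

Step 2 — LSB step size:
delta = Vfs / L
      = 11.09 / 65536
      = 0.00016922 V

Levels = 65536; step size = 0.00016922 V


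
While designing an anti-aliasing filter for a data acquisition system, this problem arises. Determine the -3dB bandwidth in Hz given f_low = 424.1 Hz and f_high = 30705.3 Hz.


Bandwidth is the difference of -3dB frequencies:
BW = f_high - f_low
   = 30705.3 - 424.1
   = 30281.2 Hz

30281.2 Hz


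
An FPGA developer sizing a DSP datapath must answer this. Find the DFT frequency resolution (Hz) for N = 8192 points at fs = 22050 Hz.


DFT frequency resolution:
df = fs / N
   = 22050 / 8192
   = 2.6917 Hz

2.6917 Hz


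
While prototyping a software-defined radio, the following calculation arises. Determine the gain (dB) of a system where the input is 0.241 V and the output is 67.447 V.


Voltage gain in dB:
G = 20 * log10(Vout / Vin)
  = 20 * log10(67.447 / 0.241)
  = 20 * log10(279.863071)
  = 20 * 2.446946
  = 48.94 dB

48.94 dB


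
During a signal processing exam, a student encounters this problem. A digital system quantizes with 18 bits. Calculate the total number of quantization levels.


Number of quantization levels = 2^N
= 2^18
= 262144

262144


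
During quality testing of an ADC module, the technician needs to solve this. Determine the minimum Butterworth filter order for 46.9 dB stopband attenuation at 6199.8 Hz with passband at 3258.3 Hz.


Butterworth filter order formula:
n = log10(10^(A/10) - 1) / (2 * log10(f_stop/f_pass))
10^(46.9/10) - 1 = 48976.8819
f_stop/f_pass = 6199.8 / 3258.3 = 1.9028
n = 8.3934 -> ceil = 9

9


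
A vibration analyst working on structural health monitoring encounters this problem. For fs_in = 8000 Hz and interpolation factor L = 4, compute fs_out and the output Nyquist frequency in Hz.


Step 1 — output sample rate after interpolation by L:
fs_out = L * fs_in = 4 * 8000 = 32000 Hz

Step 2 — Nyquist frequency of the output stream:
f_Nyq = fs_out / 2 = 32000 / 2 = 16000.0 Hz

fs_out = 32000 Hz; f_Nyquist = 16000.0 Hz


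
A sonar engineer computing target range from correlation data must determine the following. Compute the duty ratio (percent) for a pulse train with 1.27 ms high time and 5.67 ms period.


Duty cycle as a percentage:
DC = (t_on / T) * 100
   = (1.27 / 5.67) * 100
   = 0.223986 * 100
   = 22.4 %

22.4 %


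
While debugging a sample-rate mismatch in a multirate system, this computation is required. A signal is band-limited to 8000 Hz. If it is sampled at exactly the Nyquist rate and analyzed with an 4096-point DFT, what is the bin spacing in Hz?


Step 1 — Nyquist sampling rate:
fs = 2 * fmax = 2 * 8000 = 16000 Hz

Step 2 — DFT bin spacing:
df = fs / N = 16000 / 4096 = 3.9062 Hz

3.9062 Hz


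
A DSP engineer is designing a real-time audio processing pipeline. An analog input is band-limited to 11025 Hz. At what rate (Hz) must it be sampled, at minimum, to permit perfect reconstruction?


The Nyquist rate is twice the maximum frequency component.
fs_min = 2 * fmax
      = 2 * 11025
      = 22050 Hz

22050


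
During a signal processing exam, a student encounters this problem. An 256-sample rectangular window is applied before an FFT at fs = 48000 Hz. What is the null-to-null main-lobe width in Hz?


Main lobe width for a rectangular window:
Width = 2 * fs / N
      = 2 * 48000 / 256
      = 96000 / 256
      = 375.0 Hz

375.0 Hz


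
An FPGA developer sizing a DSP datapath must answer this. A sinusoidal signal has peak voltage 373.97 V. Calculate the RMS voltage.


RMS voltage for a sinusoidal waveform:
V_rms = V_peak / sqrt(2)
      = 373.97 / 1.414214
      = 264.437 V

264.437 V


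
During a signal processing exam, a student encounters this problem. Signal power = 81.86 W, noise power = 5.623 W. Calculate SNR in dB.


SNR in decibels:
SNR = 10 * log10(Ps / Pn)
    = 10 * log10(81.86 / 5.623)
    = 10 * log10(14.5581)
    = 10 * 1.1631
    = 11.63 dB

11.63 dB


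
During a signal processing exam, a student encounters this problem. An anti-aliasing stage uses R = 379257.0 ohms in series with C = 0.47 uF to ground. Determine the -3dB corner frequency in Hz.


Cutoff frequency of a first-order RC filter:
fc = 1 / (2 * pi * R * C)
C = 0.47 uF = 4.7e-07 F
fc = 1 / (2 * pi * 379257.0 * 4.7e-07)
   = 1 / 1.1199827447212
   = 0.892871 Hz

0.892871 Hz


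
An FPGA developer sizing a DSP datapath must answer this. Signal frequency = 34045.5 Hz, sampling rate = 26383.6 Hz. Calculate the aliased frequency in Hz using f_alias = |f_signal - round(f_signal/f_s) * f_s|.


Compute the nearest integer multiple of fs to the signal:
n = round(34045.5 / 26383.6) = 1
f_alias = |34045.5 - 1 * 26383.6|
        = |34045.5 - 26383.6|
        = 7661.9 Hz

7661.9


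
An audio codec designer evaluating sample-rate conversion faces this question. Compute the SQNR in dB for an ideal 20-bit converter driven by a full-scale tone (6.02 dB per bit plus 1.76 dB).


Theoretical SNR for a full-scale sinusoid:
SNR = 6.02 * N + 1.76
    = 6.02 * 20 + 1.76
    = 120.4 + 1.76
    = 122.16 dB

122.16 dB


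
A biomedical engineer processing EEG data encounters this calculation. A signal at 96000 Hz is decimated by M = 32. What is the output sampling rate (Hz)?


Decimation reduces the sample rate:
fs_out = fs_in / M
       = 96000 / 32
       = 3000.0 Hz

3000.0 Hz


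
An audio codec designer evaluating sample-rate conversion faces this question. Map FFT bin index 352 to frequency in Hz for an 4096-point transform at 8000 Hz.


Frequency of DFT bin k:
f_k = k * fs / N
    = 352 * 8000 / 4096
    = 2816000 / 4096
    = 687.5 Hz

687.5 Hz


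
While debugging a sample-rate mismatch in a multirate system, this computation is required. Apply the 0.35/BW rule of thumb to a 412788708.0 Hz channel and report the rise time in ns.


Rise time from bandwidth relationship:
tr = 0.35 / BW
   = 0.35 / 412788708.0
   = 8.478914108e-10 s
   = 0.8479 ns

0.8479 ns


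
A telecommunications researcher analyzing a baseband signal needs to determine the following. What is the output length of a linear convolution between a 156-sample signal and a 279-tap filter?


Linear convolution output length:
L = N + M - 1
  = 156 + 279 - 1
  = 434 samples

434


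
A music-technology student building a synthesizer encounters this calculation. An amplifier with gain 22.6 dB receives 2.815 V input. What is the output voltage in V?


Output voltage from dB gain:
V_out = V_in * 10^(gain_dB / 20)
      = 2.815 * 10^(22.6 / 20)
      = 2.815 * 13.489629
      = 37.9733 V

37.9733 V


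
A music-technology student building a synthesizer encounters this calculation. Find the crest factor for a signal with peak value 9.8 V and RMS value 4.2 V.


Crest factor is the ratio of peak to RMS:
CF = V_peak / V_rms
   = 9.8 / 4.2
   = 2.3333

2.3333


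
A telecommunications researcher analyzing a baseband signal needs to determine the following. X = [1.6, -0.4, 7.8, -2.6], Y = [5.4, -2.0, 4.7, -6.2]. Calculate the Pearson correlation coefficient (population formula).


Pearson correlation coefficient (population):
r = cov(X,Y) / (std(X) * std(Y))
Mean X = 1.6, Mean Y = 0.475
Cov(X,Y) = 14.795
Std(X) = 3.875564, Std(Y) = 4.816313
r = 0.7926

0.7926


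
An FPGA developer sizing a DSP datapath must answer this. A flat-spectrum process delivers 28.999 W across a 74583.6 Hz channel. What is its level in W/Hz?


Power spectral density:
PSD = P / BW
    = 28.999 / 74583.6
    = 0.00038881 W/Hz

0.00038881 W/Hz


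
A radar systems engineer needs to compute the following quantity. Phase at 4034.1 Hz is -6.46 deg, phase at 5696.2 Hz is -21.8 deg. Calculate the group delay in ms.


Group delay from phase difference:
tau = -d(phi)/d(omega)
d(phi) = -15.34 deg = -0.267734 rad
d(omega) = 2*pi*(5696.2 - 4034.1) = 10443.2823 rad/s
tau = -(-0.267734) / 10443.2823
    = 0.0256 ms

0.0256 ms


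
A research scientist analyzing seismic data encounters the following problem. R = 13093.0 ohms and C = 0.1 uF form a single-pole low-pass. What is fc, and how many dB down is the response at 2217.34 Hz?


Step 1 — cutoff frequency:
fc = 1 / (2*pi*R*C)
C = 0.1 uF = 1e-07 F
fc = 1 / (2*pi*13093.0*1e-07)
   = 121.557 Hz

Step 2 — magnitude at f = 2217.34 Hz:
|H(f)| = 1 / sqrt(1 + (f/fc)^2)
f/fc = 2217.34 / 121.557 = 18.241154
|H| = 1 / sqrt(1 + 332.739699) = 0.0547389
|H|_dB = 20*log10(0.0547389) = -25.23 dB

fc = 121.557 Hz; |H(2217.34 Hz)| = -25.23 dB


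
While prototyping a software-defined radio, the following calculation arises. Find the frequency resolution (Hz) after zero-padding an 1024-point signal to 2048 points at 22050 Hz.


Frequency resolution after zero-padding:
N_padded = 1024 * 2 = 2048
df = fs / N_padded
   = 22050 / 2048
   = 10.7666 Hz

10.7666 Hz


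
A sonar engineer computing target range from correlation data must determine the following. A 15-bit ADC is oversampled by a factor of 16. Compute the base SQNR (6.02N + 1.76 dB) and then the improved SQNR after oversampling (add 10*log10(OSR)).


Step 1 — baseline SQNR at Nyquist:
SQNR_base = 6.02*N + 1.76
          = 6.02*15 + 1.76
          = 92.06 dB

Step 2 — oversampling processing gain:
G = 10*log10(OSR) = 10*log10(16) = 12.04 dB

Step 3 — total:
SQNR_total = 92.06 + 12.04 = 104.1 dB

Base SQNR = 92.06 dB; oversampled SQNR = 104.1 dB


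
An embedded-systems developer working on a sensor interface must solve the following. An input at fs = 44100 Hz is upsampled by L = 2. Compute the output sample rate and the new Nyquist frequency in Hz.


Step 1 — output sample rate after interpolation by L:
fs_out = L * fs_in = 2 * 44100 = 88200 Hz

Step 2 — Nyquist frequency of the output stream:
f_Nyq = fs_out / 2 = 88200 / 2 = 44100.0 Hz

fs_out = 88200 Hz; f_Nyquist = 44100.0 Hz


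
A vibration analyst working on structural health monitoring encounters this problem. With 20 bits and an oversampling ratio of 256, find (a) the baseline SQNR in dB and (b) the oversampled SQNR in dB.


Step 1 — baseline SQNR at Nyquist:
SQNR_base = 6.02*N + 1.76
          = 6.02*20 + 1.76
          = 122.16 dB

Step 2 — oversampling processing gain:
G = 10*log10(OSR) = 10*log10(256) = 24.08 dB

Step 3 — total:
SQNR_total = 122.16 + 24.08 = 146.24 dB

Base SQNR = 122.16 dB; oversampled SQNR = 146.24 dB


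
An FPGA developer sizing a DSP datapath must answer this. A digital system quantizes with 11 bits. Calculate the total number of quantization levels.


Number of quantization levels = 2^N
= 2^11
= 2048

2048


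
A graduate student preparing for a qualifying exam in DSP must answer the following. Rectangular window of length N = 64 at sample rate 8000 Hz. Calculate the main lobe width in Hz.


Main lobe width for a rectangular window:
Width = 2 * fs / N
      = 2 * 8000 / 64
      = 16000 / 64
      = 250.0 Hz

250.0 Hz


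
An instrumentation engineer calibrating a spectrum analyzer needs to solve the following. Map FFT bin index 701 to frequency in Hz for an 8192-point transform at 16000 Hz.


Frequency of DFT bin k:
f_k = k * fs / N
    = 701 * 16000 / 8192
    = 11216000 / 8192
    = 1369.141 Hz

1369.141 Hz


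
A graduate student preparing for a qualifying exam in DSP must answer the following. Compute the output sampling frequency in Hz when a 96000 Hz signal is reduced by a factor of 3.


Decimation reduces the sample rate:
fs_out = fs_in / M
       = 96000 / 3
       = 32000.0 Hz

32000.0 Hz


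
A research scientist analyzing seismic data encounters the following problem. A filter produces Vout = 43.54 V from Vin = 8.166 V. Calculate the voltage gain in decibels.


Voltage gain in dB:
G = 20 * log10(Vout / Vin)
  = 20 * log10(43.54 / 8.166)
  = 20 * log10(5.331864)
  = 20 * 0.726879
  = 14.54 dB

14.54 dB


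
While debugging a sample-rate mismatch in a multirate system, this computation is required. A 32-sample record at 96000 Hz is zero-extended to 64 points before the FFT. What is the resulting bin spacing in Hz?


Frequency resolution after zero-padding:
N_padded = 32 * 2 = 64
df = fs / N_padded
   = 96000 / 64
   = 1500.0 Hz

1500.0 Hz


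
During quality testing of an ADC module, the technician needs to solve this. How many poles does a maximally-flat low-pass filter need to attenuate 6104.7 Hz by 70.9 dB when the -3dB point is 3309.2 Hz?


Butterworth filter order formula:
n = log10(10^(A/10) - 1) / (2 * log10(f_stop/f_pass))
10^(70.9/10) - 1 = 12302686.7081
f_stop/f_pass = 6104.7 / 3309.2 = 1.8448
n = 13.33 -> ceil = 14

14


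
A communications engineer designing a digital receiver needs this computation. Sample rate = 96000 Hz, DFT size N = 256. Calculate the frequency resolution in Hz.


DFT frequency resolution:
df = fs / N
   = 96000 / 256
   = 375.0 Hz

375.0 Hz


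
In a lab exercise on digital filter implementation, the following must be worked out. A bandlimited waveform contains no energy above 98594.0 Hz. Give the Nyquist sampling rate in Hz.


The Nyquist rate is twice the maximum frequency component.
fs_min = 2 * fmax
      = 2 * 98594.0
      = 197188.0 Hz

197188.0


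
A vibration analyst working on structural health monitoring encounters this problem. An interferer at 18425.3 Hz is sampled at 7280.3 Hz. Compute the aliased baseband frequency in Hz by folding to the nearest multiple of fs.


Compute the nearest integer multiple of fs to the signal:
n = round(18425.3 / 7280.3) = 3
f_alias = |18425.3 - 3 * 7280.3|
        = |18425.3 - 21840.9|
        = 3415.6 Hz

3415.6


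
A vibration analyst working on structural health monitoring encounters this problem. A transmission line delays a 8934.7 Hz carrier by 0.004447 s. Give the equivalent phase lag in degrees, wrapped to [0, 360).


Phase shift from frequency and time delay:
phi = 360 * f * t_delay
    = 360 * 8934.7 * 0.004447
    = 14303.74 degrees
    mod 360 = 263.74 degrees

263.74 degrees


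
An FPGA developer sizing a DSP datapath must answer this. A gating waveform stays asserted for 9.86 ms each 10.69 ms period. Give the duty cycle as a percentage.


Duty cycle as a percentage:
DC = (t_on / T) * 100
   = (9.86 / 10.69) * 100
   = 0.922357 * 100
   = 92.24 %

92.24 %


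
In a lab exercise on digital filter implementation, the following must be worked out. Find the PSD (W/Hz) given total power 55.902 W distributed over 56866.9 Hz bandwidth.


Power spectral density:
PSD = P / BW
    = 55.902 / 56866.9
    = 0.00098303 W/Hz

0.00098303 W/Hz


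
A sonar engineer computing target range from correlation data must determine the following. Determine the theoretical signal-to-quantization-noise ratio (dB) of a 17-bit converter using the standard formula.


Theoretical SNR for a full-scale sinusoid:
SNR = 6.02 * N + 1.76
    = 6.02 * 17 + 1.76
    = 102.34 + 1.76
    = 104.1 dB

104.1 dB


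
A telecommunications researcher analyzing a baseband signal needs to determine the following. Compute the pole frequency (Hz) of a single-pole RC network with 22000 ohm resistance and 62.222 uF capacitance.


Cutoff frequency of a first-order RC filter:
fc = 1 / (2 * pi * R * C)
C = 62.222 uF = 6.2222e-05 F
fc = 1 / (2 * pi * 22000 * 6.2222e-05)
   = 1 / 8.6009518360332
   = 0.116266 Hz

0.116266 Hz


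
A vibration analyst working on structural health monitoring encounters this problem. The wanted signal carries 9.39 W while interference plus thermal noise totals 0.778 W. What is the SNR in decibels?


SNR in decibels:
SNR = 10 * log10(Ps / Pn)
    = 10 * log10(9.39 / 0.778)
    = 10 * log10(12.0694)
    = 10 * 1.0817
    = 10.82 dB

10.82 dB


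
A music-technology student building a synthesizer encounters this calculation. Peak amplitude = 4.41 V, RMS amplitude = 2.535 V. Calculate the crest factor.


Crest factor is the ratio of peak to RMS:
CF = V_peak / V_rms
   = 4.41 / 2.535
   = 1.7396

1.7396


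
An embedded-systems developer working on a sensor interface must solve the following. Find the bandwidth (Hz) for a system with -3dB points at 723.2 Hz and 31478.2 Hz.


Bandwidth is the difference of -3dB frequencies:
BW = f_high - f_low
   = 31478.2 - 723.2
   = 30755.0 Hz

30755.0 Hz


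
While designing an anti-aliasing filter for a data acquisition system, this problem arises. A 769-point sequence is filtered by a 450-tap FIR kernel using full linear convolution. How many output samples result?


Linear convolution output length:
L = N + M - 1
  = 769 + 450 - 1
  = 1218 samples

1218


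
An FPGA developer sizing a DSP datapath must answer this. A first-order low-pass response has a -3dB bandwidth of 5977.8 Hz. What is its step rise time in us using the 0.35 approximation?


Rise time from bandwidth relationship:
tr = 0.35 / BW
   = 0.35 / 5977.8
   = 5.854996822e-05 s
   = 58.55 us

58.55 us


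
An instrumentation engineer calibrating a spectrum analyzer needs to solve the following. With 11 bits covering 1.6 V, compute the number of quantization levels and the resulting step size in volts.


Step 1 — number of quantization levels:
L = 2^N = 2^11 = 2048

Step 2 — LSB step size:
delta = Vfs / L
      = 1.6 / 2048
      = 0.00078125 V

Levels = 2048; step size = 0.00078125 V


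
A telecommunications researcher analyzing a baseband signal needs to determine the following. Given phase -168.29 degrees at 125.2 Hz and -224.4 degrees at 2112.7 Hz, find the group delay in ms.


Group delay from phase difference:
tau = -d(phi)/d(omega)
d(phi) = -56.11 deg = -0.979304 rad
d(omega) = 2*pi*(2112.7 - 125.2) = 12487.8308 rad/s
tau = -(-0.979304) / 12487.8308
    = 0.0784 ms

0.0784 ms


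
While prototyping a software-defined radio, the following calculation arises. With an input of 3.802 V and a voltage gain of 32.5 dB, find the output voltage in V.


Output voltage from dB gain:
V_out = V_in * 10^(gain_dB / 20)
      = 3.802 * 10^(32.5 / 20)
      = 3.802 * 42.16965
      = 160.329 V

160.329 V


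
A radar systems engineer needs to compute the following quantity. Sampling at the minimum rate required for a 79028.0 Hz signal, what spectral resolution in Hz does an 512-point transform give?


Step 1 — Nyquist sampling rate:
fs = 2 * fmax = 2 * 79028.0 = 158056.0 Hz

Step 2 — DFT bin spacing:
df = fs / N = 158056.0 / 512 = 308.7031 Hz

308.7031 Hz


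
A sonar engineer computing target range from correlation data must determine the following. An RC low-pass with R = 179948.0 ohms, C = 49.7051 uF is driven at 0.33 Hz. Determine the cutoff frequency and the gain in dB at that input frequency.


Step 1 — cutoff frequency:
fc = 1 / (2*pi*R*C)
C = 49.7051 uF = 4.97051e-05 F
fc = 1 / (2*pi*179948.0*4.97051e-05)
   = 0.0177939 Hz

Step 2 — magnitude at f = 0.33 Hz:
|H(f)| = 1 / sqrt(1 + (f/fc)^2)
f/fc = 0.33 / 0.0177939 = 18.545681
|H| = 1 / sqrt(1 + 343.942284) = 0.0538427
|H|_dB = 20*log10(0.0538427) = -25.38 dB

fc = 0.0177939 Hz; |H(0.33 Hz)| = -25.38 dB


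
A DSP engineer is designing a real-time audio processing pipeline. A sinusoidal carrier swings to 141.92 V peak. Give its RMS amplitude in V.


RMS voltage for a sinusoidal waveform:
V_rms = V_peak / sqrt(2)
      = 141.92 / 1.414214
      = 100.353 V

100.353 V


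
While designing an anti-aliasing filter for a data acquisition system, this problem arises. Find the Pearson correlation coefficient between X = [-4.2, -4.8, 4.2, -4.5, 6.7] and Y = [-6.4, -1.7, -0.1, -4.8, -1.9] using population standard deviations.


Pearson correlation coefficient (population):
r = cov(X,Y) / (std(X) * std(Y))
Mean X = -0.52, Mean Y = -2.98
Cov(X,Y) = 7.1484
Std(X) = 4.941822, Std(Y) = 2.285082
r = 0.633

0.633


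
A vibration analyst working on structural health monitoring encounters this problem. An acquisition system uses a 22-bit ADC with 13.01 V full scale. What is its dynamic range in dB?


Dynamic range from full-scale to LSB:
V_min = V_max / 2^bits = 13.01 / 2^22
DR = 20 * log10(V_max / V_min)
   = 20 * log10(2^22)
   = 20 * 22 * log10(2)
   = 132.45 dB

132.45 dB


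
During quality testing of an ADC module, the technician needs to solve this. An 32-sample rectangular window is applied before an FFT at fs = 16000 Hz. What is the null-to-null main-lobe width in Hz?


Main lobe width for a rectangular window:
Width = 2 * fs / N
      = 2 * 16000 / 32
      = 32000 / 32
      = 1000.0 Hz

1000.0 Hz


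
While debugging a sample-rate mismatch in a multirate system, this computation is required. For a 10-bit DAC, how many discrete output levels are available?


Number of quantization levels = 2^N
= 2^10
= 1024

1024


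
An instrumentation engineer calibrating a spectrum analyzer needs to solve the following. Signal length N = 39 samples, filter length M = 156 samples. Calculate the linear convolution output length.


Linear convolution output length:
L = N + M - 1
  = 39 + 156 - 1
  = 194 samples

194


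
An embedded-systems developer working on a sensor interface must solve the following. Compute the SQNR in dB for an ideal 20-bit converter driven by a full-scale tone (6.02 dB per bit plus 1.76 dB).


Theoretical SNR for a full-scale sinusoid:
SNR = 6.02 * N + 1.76
    = 6.02 * 20 + 1.76
    = 120.4 + 1.76
    = 122.16 dB

122.16 dB


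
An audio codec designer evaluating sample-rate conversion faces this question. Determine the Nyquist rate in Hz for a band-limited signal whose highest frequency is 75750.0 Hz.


The Nyquist rate is twice the maximum frequency component.
fs_min = 2 * fmax
      = 2 * 75750.0
      = 151500.0 Hz

151500.0


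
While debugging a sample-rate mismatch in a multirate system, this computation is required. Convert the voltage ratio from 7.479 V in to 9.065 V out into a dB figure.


Voltage gain in dB:
G = 20 * log10(Vout / Vin)
  = 20 * log10(9.065 / 7.479)
  = 20 * log10(1.21206)
  = 20 * 0.083524
  = 1.67 dB

1.67 dB


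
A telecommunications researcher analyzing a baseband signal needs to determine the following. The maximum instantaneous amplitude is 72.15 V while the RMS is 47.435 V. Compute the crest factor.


Crest factor is the ratio of peak to RMS:
CF = V_peak / V_rms
   = 72.15 / 47.435
   = 1.521

1.521


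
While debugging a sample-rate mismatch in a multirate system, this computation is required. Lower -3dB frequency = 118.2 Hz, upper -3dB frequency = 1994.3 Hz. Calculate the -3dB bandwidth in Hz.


Bandwidth is the difference of -3dB frequencies:
BW = f_high - f_low
   = 1994.3 - 118.2
   = 1876.1 Hz

1876.1 Hz


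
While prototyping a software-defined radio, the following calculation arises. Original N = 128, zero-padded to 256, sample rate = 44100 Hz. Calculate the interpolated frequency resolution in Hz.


Frequency resolution after zero-padding:
N_padded = 128 * 2 = 256
df = fs / N_padded
   = 44100 / 256
   = 172.2656 Hz

172.2656 Hz


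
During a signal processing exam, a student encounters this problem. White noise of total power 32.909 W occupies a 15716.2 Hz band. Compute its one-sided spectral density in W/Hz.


Power spectral density:
PSD = P / BW
    = 32.909 / 15716.2
    = 0.00209395 W/Hz

0.00209395 W/Hz


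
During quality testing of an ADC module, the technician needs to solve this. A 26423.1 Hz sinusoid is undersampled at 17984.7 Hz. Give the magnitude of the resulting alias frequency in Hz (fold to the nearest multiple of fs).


Compute the nearest integer multiple of fs to the signal:
n = round(26423.1 / 17984.7) = 1
f_alias = |26423.1 - 1 * 17984.7|
        = |26423.1 - 17984.7|
        = 8438.4 Hz

8438.4


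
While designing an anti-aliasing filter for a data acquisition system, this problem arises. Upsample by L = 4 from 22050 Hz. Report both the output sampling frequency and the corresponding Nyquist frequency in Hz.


Step 1 — output sample rate after interpolation by L:
fs_out = L * fs_in = 4 * 22050 = 88200 Hz

Step 2 — Nyquist frequency of the output stream:
f_Nyq = fs_out / 2 = 88200 / 2 = 44100.0 Hz

fs_out = 88200 Hz; f_Nyquist = 44100.0 Hz


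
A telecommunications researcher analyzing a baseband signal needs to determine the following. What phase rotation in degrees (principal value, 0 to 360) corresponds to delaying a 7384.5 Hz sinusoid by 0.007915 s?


Phase shift from frequency and time delay:
phi = 360 * f * t_delay
    = 360 * 7384.5 * 0.007915
    = 21041.39 degrees
    mod 360 = 161.39 degrees

161.39 degrees


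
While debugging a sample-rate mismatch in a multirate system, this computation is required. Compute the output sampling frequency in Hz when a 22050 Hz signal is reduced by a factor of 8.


Decimation reduces the sample rate:
fs_out = fs_in / M
       = 22050 / 8
       = 2756.25 Hz

2756.25 Hz


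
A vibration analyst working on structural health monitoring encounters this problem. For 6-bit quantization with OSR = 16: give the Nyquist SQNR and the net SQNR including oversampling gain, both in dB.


Step 1 — baseline SQNR at Nyquist:
SQNR_base = 6.02*N + 1.76
          = 6.02*6 + 1.76
          = 37.88 dB

Step 2 — oversampling processing gain:
G = 10*log10(OSR) = 10*log10(16) = 12.04 dB

Step 3 — total:
SQNR_total = 37.88 + 12.04 = 49.92 dB

Base SQNR = 37.88 dB; oversampled SQNR = 49.92 dB


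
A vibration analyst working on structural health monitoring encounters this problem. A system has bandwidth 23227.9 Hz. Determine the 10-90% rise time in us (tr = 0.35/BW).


Rise time from bandwidth relationship:
tr = 0.35 / BW
   = 0.35 / 23227.9
   = 1.506808622e-05 s
   = 15.0681 us

15.0681 us


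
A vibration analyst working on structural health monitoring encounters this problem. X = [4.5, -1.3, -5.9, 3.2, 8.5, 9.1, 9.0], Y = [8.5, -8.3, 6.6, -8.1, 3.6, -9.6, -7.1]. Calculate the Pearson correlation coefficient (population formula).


Pearson correlation coefficient (population):
r = cov(X,Y) / (std(X) * std(Y))
Mean X = 3.8714, Mean Y = -2.0571
Cov(X,Y) = -11.533061
Std(X) = 5.320235, Std(Y) = 7.331119
r = -0.2957

-0.2957


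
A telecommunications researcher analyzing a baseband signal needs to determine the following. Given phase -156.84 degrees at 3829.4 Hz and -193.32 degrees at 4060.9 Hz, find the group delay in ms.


Group delay from phase difference:
tau = -d(phi)/d(omega)
d(phi) = -36.48 deg = -0.636696 rad
d(omega) = 2*pi*(4060.9 - 3829.4) = 1454.5574 rad/s
tau = -(-0.636696) / 1454.5574
    = 0.4377 ms

0.4377 ms


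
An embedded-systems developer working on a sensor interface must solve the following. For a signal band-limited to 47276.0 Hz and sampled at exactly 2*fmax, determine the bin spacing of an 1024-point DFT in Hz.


Step 1 — Nyquist sampling rate:
fs = 2 * fmax = 2 * 47276.0 = 94552.0 Hz

Step 2 — DFT bin spacing:
df = fs / N = 94552.0 / 1024 = 92.3359 Hz

92.3359 Hz


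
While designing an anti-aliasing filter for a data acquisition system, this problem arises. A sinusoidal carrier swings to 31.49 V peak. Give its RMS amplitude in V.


RMS voltage for a sinusoidal waveform:
V_rms = V_peak / sqrt(2)
      = 31.49 / 1.414214
      = 22.267 V

22.267 V


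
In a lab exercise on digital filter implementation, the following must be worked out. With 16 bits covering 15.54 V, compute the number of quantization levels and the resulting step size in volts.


Step 1 — number of quantization levels:
L = 2^N = 2^16 = 65536

Step 2 — LSB step size:
delta = Vfs / L
      = 15.54 / 65536
      = 0.00023712 V

Levels = 65536; step size = 0.00023712 V


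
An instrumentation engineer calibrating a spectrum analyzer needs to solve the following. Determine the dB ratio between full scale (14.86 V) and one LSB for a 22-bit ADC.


Dynamic range from full-scale to LSB:
V_min = V_max / 2^bits = 14.86 / 2^22
DR = 20 * log10(V_max / V_min)
   = 20 * log10(2^22)
   = 20 * 22 * log10(2)
   = 132.45 dB

132.45 dB


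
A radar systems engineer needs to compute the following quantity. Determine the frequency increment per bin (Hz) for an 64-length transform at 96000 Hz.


DFT frequency resolution:
df = fs / N
   = 96000 / 64
   = 1500.0 Hz

1500.0 Hz


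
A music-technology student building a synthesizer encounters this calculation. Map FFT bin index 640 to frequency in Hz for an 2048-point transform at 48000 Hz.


Frequency of DFT bin k:
f_k = k * fs / N
    = 640 * 48000 / 2048
    = 30720000 / 2048
    = 15000.0 Hz

15000.0 Hz


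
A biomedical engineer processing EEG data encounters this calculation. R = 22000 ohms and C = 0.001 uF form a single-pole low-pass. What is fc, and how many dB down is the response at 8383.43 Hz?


Step 1 — cutoff frequency:
fc = 1 / (2*pi*R*C)
C = 0.001 uF = 1e-09 F
fc = 1 / (2*pi*22000*1e-09)
   = 7234.316 Hz

Step 2 — magnitude at f = 8383.43 Hz:
|H(f)| = 1 / sqrt(1 + (f/fc)^2)
f/fc = 8383.43 / 7234.316 = 1.158842
|H| = 1 / sqrt(1 + 1.342915) = 0.6533137
|H|_dB = 20*log10(0.6533137) = -3.7 dB

fc = 7234.316 Hz; |H(8383.43 Hz)| = -3.7 dB


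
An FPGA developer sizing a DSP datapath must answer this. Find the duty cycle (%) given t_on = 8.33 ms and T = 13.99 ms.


Duty cycle as a percentage:
DC = (t_on / T) * 100
   = (8.33 / 13.99) * 100
   = 0.595425 * 100
   = 59.54 %

59.54 %


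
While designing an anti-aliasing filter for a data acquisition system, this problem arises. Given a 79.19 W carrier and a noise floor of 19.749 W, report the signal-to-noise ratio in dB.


SNR in decibels:
SNR = 10 * log10(Ps / Pn)
    = 10 * log10(79.19 / 19.749)
    = 10 * log10(4.0098)
    = 10 * 0.6031
    = 6.03 dB

6.03 dB


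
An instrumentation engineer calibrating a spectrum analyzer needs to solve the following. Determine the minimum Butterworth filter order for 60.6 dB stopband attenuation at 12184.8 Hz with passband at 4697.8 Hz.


Butterworth filter order formula:
n = log10(10^(A/10) - 1) / (2 * log10(f_stop/f_pass))
10^(60.6/10) - 1 = 1148152.6215
f_stop/f_pass = 12184.8 / 4697.8 = 2.5937
n = 7.3202 -> ceil = 8

8


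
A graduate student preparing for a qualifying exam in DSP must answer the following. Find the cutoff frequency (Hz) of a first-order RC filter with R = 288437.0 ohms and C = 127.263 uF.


Cutoff frequency of a first-order RC filter:
fc = 1 / (2 * pi * R * C)
C = 127.263 uF = 0.000127263 F
fc = 1 / (2 * pi * 288437.0 * 0.000127263)
   = 1 / 230.63913201744
   = 0.004336 Hz

0.004336 Hz


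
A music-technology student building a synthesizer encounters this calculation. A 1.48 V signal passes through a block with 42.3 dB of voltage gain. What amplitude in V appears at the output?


Output voltage from dB gain:
V_out = V_in * 10^(gain_dB / 20)
      = 1.48 * 10^(42.3 / 20)
      = 1.48 * 130.316678
      = 192.8687 V

192.8687 V


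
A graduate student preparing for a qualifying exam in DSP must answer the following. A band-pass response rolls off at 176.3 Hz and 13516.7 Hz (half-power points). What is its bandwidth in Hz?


Bandwidth is the difference of -3dB frequencies:
BW = f_high - f_low
   = 13516.7 - 176.3
   = 13340.4 Hz

13340.4 Hz


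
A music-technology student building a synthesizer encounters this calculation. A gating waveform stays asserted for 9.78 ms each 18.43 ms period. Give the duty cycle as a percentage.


Duty cycle as a percentage:
DC = (t_on / T) * 100
   = (9.78 / 18.43) * 100
   = 0.530657 * 100
   = 53.07 %

53.07 %


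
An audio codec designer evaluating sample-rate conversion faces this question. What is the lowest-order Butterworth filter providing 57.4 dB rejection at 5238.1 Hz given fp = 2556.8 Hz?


Butterworth filter order formula:
n = log10(10^(A/10) - 1) / (2 * log10(f_stop/f_pass))
10^(57.4/10) - 1 = 549539.8739
f_stop/f_pass = 5238.1 / 2556.8 = 2.0487
n = 9.2142 -> ceil = 10

10


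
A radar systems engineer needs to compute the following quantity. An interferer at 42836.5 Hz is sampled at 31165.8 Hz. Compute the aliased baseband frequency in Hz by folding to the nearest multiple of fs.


Compute the nearest integer multiple of fs to the signal:
n = round(42836.5 / 31165.8) = 1
f_alias = |42836.5 - 1 * 31165.8|
        = |42836.5 - 31165.8|
        = 11670.7 Hz

11670.7


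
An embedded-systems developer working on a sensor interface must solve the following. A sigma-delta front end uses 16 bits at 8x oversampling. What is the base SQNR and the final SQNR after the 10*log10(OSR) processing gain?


Step 1 — baseline SQNR at Nyquist:
SQNR_base = 6.02*N + 1.76
          = 6.02*16 + 1.76
          = 98.08 dB

Step 2 — oversampling processing gain:
G = 10*log10(OSR) = 10*log10(8) = 9.03 dB

Step 3 — total:
SQNR_total = 98.08 + 9.03 = 107.11 dB

Base SQNR = 98.08 dB; oversampled SQNR = 107.11 dB


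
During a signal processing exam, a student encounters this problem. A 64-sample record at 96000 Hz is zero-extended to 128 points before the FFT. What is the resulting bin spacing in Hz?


Frequency resolution after zero-padding:
N_padded = 64 * 2 = 128
df = fs / N_padded
   = 96000 / 128
   = 750.0 Hz

750.0 Hz


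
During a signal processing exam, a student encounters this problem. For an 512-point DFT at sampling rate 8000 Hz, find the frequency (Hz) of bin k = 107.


Frequency of DFT bin k:
f_k = k * fs / N
    = 107 * 8000 / 512
    = 856000 / 512
    = 1671.875 Hz

1671.875 Hz


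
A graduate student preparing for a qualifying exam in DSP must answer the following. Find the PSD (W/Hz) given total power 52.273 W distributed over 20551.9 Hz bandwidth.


Power spectral density:
PSD = P / BW
    = 52.273 / 20551.9
    = 0.00254346 W/Hz

0.00254346 W/Hz


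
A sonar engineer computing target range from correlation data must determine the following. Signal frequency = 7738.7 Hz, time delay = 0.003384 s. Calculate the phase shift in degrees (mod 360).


Phase shift from frequency and time delay:
phi = 360 * f * t_delay
    = 360 * 7738.7 * 0.003384
    = 9427.59 degrees
    mod 360 = 67.59 degrees

67.59 degrees
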